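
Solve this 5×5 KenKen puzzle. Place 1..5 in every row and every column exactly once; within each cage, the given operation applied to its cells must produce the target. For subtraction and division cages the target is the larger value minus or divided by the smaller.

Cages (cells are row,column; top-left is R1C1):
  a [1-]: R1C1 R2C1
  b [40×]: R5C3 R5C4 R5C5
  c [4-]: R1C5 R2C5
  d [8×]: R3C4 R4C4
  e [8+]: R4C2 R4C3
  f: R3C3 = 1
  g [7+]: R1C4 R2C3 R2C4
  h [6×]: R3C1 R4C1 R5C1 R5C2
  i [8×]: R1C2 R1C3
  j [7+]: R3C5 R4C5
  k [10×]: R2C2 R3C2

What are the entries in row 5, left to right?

3 1 4 5 2

Cage f is given, which forces R3C3 = 1.
The 4 cells of cage h must have product 6, leaving R5C2 = 1.
The 4 cells of cage h must have product 6, leaving R4C1 = 1.
The only place for 3 in row 5 is R5C1.
3 is placed in column 1; hence R3C1 = 2.
Row 3 now contains 2; hence R3C2 = 5.
Row 3 now contains 2; hence R3C4 = 4.
Row 3 already has 4, which forces R3C5 = 3.
5 is placed in column 2; hence R4C2 = 3.
Row 4 now contains 3; hence R4C3 = 5.
4 is placed in column 4, so R4C4 = 2.
Row 4 already has 2; hence R4C5 = 4.
Column 4 now contains 2, leaving R5C4 = 5.
Row 5 already has 5, so R5C5 = 2.
Cage g needs sum 7, leaving R1C4 = 3.
5 is placed in column 2; hence R2C2 = 2.
The 3 cells of cage g must have sum 7, which forces R2C3 = 3.
The 3 cells of cage g must have sum 7, so R2C4 = 1.
Row 2 now contains 1, so R2C5 = 5.
2 is placed in row 5; hence R5C3 = 4.
Cage a needs two cells with difference 1, so R1C1 = 5.
Column 2 already has 2; hence R1C2 = 4.
4 is placed in column 3, so R1C3 = 2.
5 is placed in column 5; hence R1C5 = 1.
Row 2 already has 5, leaving R2C1 = 4.
Completed grid: 5 4 2 3 1 / 4 2 3 1 5 / 2 5 1 4 3 / 1 3 5 2 4 / 3 1 4 5 2.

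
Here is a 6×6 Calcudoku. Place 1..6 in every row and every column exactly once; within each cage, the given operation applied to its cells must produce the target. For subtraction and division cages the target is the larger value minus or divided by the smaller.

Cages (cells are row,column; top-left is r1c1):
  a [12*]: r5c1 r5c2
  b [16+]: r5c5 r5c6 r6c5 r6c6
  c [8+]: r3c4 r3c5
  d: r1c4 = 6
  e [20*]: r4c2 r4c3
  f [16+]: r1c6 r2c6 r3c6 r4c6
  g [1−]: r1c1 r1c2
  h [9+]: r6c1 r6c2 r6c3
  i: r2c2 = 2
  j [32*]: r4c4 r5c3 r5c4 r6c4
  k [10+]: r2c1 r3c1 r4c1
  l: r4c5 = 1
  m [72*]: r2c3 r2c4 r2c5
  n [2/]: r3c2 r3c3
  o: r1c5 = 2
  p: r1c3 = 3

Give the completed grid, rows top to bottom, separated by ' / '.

Cage p is a single given cell; hence r1c3 = 3.
D is a freebie, so r1c4 = 6.
Cage o is a single given cell; hence r1c5 = 2.
Cage i is a single given cell; hence r2c2 = 2.
L is a freebie, which forces r4c5 = 1.
Cage j has product 32, leaving r5c3 = 4.
Column 3 now contains 4, which forces r2c3 = 6.
Column 3 now contains 6, so r3c3 = 2.
Cage e's pair has product 20, leaving r4c2 = 4.
Column 3 now contains 4, so r4c3 = 5.
4 is placed in row 4; hence r4c4 = 2.
Cage a needs two cells with product 12, which forces r5c1 = 2.
Cage a needs two cells with product 12; hence r5c2 = 6.
Column 4 now contains 2, which forces r5c4 = 1.
Column 3 already has 5, leaving r6c3 = 1.
1 is placed in column 4, so r6c4 = 4.
Cage g needs two cells with difference 1, so r1c1 = 4.
4 is placed in column 2, leaving r1c2 = 5.
Row 1 now contains 5, leaving r1c6 = 1.
4 is placed in column 4, leaving r2c4 = 3.
Cage m needs product 72, leaving r2c5 = 4.
4 is placed in row 2, which forces r2c6 = 5.
Cage n's pair has quotient 2, so r3c2 = 1.
Column 4 now contains 3, which forces r3c4 = 5.
5 is placed in row 3, which forces r3c5 = 3.
Column 6 now contains 5, so r3c6 = 4.
The 4 cells of cage f must have sum 16; hence r4c6 = 6.
Column 5 already has 3, leaving r5c5 = 5.
Column 6 now contains 5, leaving r5c6 = 3.
Column 2 already has 5, which forces r6c2 = 3.
Column 5 now contains 5, so r6c5 = 6.
3 is placed in column 6; hence r6c6 = 2.
Row 2 now contains 3, which forces r2c1 = 1.
3 is placed in row 3; hence r3c1 = 6.
Row 4 already has 6; hence r4c1 = 3.
Row 6 now contains 3, which forces r6c1 = 5.

4 5 3 6 2 1 / 1 2 6 3 4 5 / 6 1 2 5 3 4 / 3 4 5 2 1 6 / 2 6 4 1 5 3 / 5 3 1 4 6 2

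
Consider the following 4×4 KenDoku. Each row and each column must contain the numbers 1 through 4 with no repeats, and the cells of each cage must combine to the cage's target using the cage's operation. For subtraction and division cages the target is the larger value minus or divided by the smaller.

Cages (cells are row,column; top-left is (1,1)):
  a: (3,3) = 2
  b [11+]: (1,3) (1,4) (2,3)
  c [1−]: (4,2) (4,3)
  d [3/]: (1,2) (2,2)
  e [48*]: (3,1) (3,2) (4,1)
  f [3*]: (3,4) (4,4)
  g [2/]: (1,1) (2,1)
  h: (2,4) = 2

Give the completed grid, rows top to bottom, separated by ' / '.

2 1 3 4 / 1 3 4 2 / 3 4 2 1 / 4 2 1 3

Cage b has sum 11, which forces (1,3) = 3.
Cage b needs sum 11, which forces (1,4) = 4.
Cage b needs sum 11, which forces (2,3) = 4.
H is a freebie, leaving (2,4) = 2.
Cage e needs product 48, so (3,1) = 3.
Cage e has product 48, so (3,2) = 4.
Cage a is given, which forces (3,3) = 2.
Row 3 now contains 3, so (3,4) = 1.
Cage e needs product 48, so (4,1) = 4.
Column 3 now contains 2; hence (4,3) = 1.
Column 4 now contains 1, so (4,4) = 3.
Cage g's pair has quotient 2, which forces (1,1) = 2.
Row 1 already has 3, which forces (1,2) = 1.
Row 2 now contains 2, which forces (2,1) = 1.
Cage d needs two cells with quotient 3; hence (2,2) = 3.
3 is placed in row 4, which forces (4,2) = 2.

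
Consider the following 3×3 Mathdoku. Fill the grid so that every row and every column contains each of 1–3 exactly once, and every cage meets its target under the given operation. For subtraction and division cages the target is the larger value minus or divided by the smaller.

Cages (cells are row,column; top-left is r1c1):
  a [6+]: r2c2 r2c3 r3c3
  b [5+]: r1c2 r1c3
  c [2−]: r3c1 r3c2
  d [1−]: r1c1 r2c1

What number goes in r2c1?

The only place for 1 in row 1 is r1c1.
Cage d's pair has difference 1, so r2c1 = 2.
Column 1 already has 1, leaving r3c1 = 3.
Cage c's pair has difference 2, so r3c2 = 1.
1 is placed in row 3, so r3c3 = 2.
The two cells of cage b must have sum 5, which forces r1c2 = 2.
Column 3 already has 2, leaving r1c3 = 3.
1 is placed in column 2; hence r2c2 = 3.
Cage a has sum 6; hence r2c3 = 1.
Filled in: 1 2 3 / 2 3 1 / 3 1 2.

2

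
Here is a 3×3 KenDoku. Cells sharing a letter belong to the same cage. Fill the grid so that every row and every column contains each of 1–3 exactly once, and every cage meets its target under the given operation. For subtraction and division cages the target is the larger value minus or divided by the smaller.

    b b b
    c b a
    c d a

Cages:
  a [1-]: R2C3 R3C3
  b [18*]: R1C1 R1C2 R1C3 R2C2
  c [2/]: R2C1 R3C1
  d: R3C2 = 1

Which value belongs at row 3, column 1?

Cage b has product 18, which forces R2C2 = 3.
Cage d is a single given cell, which forces R3C2 = 1.
Column 2 now contains 1, so R1C2 = 2.
Cage c's pair has quotient 2; hence R2C1 = 1.
Row 2 now contains 1, which forces R2C3 = 2.
Row 3 now contains 1, leaving R3C1 = 2.
2 is placed in column 3, so R3C3 = 3.
Column 1 already has 1, so R1C1 = 3.
3 is placed in column 3, so R1C3 = 1.
Filled in: 3 2 1 / 1 3 2 / 2 1 3.

2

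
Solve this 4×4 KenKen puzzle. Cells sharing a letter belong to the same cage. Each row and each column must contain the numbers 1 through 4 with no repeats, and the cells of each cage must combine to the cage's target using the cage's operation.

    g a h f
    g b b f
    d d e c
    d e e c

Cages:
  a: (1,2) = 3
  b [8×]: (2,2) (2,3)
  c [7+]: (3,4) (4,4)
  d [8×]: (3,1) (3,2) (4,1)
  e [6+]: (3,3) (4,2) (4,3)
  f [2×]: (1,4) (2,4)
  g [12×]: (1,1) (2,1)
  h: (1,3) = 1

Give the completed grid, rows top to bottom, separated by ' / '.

A is a freebie, so (1,2) = 3.
Cage h is a single given cell, leaving (1,3) = 1.
1 is placed in row 1, so (1,4) = 2.
Column 4 now contains 2, leaving (2,4) = 1.
Row 1 already has 3, which forces (1,1) = 4.
Cage g's pair has product 12, which forces (2,1) = 3.
The 3 cells of cage e must have sum 6, leaving (4,2) = 1.
Cage d needs product 8, leaving (3,1) = 1.
Cage d needs product 8, leaving (3,2) = 4.
Row 3 now contains 4, which forces (3,4) = 3.
1 is placed in row 4, which forces (4,1) = 2.
Row 4 already has 2; hence (4,3) = 3.
3 is placed in column 4, so (4,4) = 4.
4 is placed in column 2; hence (2,2) = 2.
Cage b's pair has product 8; hence (2,3) = 4.
3 is placed in row 3; hence (3,3) = 2.

4 3 1 2 / 3 2 4 1 / 1 4 2 3 / 2 1 3 4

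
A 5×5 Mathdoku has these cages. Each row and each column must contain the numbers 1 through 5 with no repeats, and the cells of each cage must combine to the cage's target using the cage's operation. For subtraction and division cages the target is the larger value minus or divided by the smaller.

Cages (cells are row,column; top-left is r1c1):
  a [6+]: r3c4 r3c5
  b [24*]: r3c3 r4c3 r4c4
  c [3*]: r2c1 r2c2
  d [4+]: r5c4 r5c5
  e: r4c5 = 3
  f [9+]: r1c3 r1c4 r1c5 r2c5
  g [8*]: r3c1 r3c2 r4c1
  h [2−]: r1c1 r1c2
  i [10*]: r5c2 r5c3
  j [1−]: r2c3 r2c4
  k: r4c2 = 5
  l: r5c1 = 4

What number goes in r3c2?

4

Cage k is given, so r4c2 = 5.
Cage e is given; hence r4c5 = 3.
Cage l is given, which forces r5c1 = 4.
5 is placed in column 2; hence r5c2 = 2.
Row 5 now contains 2, which forces r5c3 = 5.
3 is placed in column 5, so r5c5 = 1.
The 4 cells of cage f must have sum 9, which forces r1c5 = 4.
Column 5 already has 1, which forces r2c5 = 2.
Cage g needs product 8, leaving r3c2 = 4.
The 3 cells of cage b must have product 24, which forces r3c3 = 3.
Column 5 already has 2, leaving r3c5 = 5.
Row 5 now contains 1, which forces r5c4 = 3.
Cage j needs two cells with difference 1; hence r2c3 = 4.
Cage j needs two cells with difference 1, so r2c4 = 5.
Cage a needs two cells with sum 6, leaving r3c4 = 1.
Column 3 now contains 4; hence r4c3 = 2.
Row 4 already has 2; hence r4c4 = 4.
Column 3 already has 2, so r1c3 = 1.
1 is placed in column 4, so r1c4 = 2.
Row 3 now contains 1; hence r3c1 = 2.
Row 4 already has 2, which forces r4c1 = 1.
Cage h needs two cells with difference 2, leaving r1c1 = 5.
1 is placed in row 1, leaving r1c2 = 3.
Column 1 now contains 1; hence r2c1 = 3.
The two cells of cage c must have product 3; hence r2c2 = 1.
Filled in: 5 3 1 2 4 / 3 1 4 5 2 / 2 4 3 1 5 / 1 5 2 4 3 / 4 2 5 3 1.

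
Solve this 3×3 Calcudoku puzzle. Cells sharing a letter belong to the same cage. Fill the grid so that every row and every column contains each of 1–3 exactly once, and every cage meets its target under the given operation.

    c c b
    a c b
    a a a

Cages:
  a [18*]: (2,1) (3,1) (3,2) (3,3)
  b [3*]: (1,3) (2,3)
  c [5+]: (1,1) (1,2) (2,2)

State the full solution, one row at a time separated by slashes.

Cage a has product 18, so (2,1) = 3.
3 is placed in row 2, which forces (2,3) = 1.
Cage c needs sum 5, leaving (1,1) = 2.
Cage c has sum 5, leaving (1,2) = 1.
Column 3 now contains 1; hence (1,3) = 3.
Row 2 already has 1, leaving (2,2) = 2.
Column 1 now contains 2, which forces (3,1) = 1.
2 is placed in column 2, leaving (3,2) = 3.
Column 3 now contains 3, so (3,3) = 2.

2 1 3 / 3 2 1 / 1 3 2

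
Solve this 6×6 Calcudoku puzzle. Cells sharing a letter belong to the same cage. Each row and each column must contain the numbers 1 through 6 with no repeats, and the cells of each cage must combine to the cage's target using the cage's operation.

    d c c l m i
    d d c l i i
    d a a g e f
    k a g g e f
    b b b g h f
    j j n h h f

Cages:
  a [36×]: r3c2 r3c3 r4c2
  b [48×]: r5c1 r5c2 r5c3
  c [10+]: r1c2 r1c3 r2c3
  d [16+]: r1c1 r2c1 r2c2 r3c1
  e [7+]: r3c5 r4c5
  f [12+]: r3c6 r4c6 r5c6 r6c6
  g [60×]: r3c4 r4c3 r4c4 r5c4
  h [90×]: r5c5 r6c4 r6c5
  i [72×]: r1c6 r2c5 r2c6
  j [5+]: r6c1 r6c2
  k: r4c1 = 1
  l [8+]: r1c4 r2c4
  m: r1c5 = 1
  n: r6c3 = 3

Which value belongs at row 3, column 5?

Cage m is given; hence r1c5 = 1.
Cage k is given; hence r4c1 = 1.
N is a freebie, so r6c3 = 3.
The 3 cells of cage h must have product 90, leaving r5c5 = 3.
The two cells of cage j must have sum 5, which forces r6c1 = 4.
Cage j's pair has sum 5, which forces r6c2 = 1.
Row 2 needs a 1, and only r2c3 is open for it.
Row 6 needs a 2, and only r6c6 is open for it.
The only place for 4 in column 5 is r2c5.
The only place for 6 in column 5 is r6c5.
Row 6 already has 6, leaving r6c4 = 5.
Cage g needs product 60, leaving r4c3 = 5.
Row 4 already has 5; hence r4c5 = 2.
2 is placed in column 5; hence r3c5 = 5.
The only place for 4 in row 1 is r1c3.
Cage c has sum 10; hence r1c2 = 5.
Cage b needs product 48, leaving r5c2 = 4.
Cage d needs sum 16, so r2c1 = 5.
Row 3 needs a 4, and only r3c4 is open for it.
Cage g needs product 60, which forces r4c4 = 3.
The 4 cells of cage g must have product 60, so r5c4 = 1.
Cage a has product 36, leaving r3c2 = 3.
The 3 cells of cage a must have product 36, so r3c3 = 2.
Cage f has sum 12, leaving r3c6 = 1.
Row 4 now contains 3; hence r4c2 = 6.
Cage f needs sum 12; hence r4c6 = 4.
2 is placed in column 3, which forces r5c3 = 6.
The 4 cells of cage f must have sum 12; hence r5c6 = 5.
Cage d needs sum 16; hence r1c1 = 3.
Row 1 now contains 3, so r1c6 = 6.
6 is placed in column 2, leaving r2c2 = 2.
2 is placed in row 2, which forces r2c4 = 6.
6 is placed in column 6; hence r2c6 = 3.
Row 3 now contains 2, so r3c1 = 6.
6 is placed in row 5; hence r5c1 = 2.
Row 1 already has 6, leaving r1c4 = 2.
Completed grid: 3 5 4 2 1 6 / 5 2 1 6 4 3 / 6 3 2 4 5 1 / 1 6 5 3 2 4 / 2 4 6 1 3 5 / 4 1 3 5 6 2.

5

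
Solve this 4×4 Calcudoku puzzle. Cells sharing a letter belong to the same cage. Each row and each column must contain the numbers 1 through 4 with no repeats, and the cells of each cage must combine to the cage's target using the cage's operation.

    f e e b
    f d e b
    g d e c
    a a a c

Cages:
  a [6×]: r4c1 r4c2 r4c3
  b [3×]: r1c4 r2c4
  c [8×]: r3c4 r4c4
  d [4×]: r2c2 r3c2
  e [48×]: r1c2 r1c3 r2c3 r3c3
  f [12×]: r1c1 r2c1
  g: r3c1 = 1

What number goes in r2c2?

G is a freebie, leaving r3c1 = 1.
Row 3 already has 1; hence r3c2 = 4.
Row 3 now contains 4; hence r3c4 = 2.
Column 4 already has 2, so r4c4 = 4.
Column 2 already has 4; hence r1c2 = 2.
Cage e has product 48, so r1c3 = 4.
Column 2 already has 4, which forces r2c2 = 1.
Cage e has product 48, leaving r2c3 = 2.
Row 2 now contains 1; hence r2c4 = 3.
Row 3 already has 2, which forces r3c3 = 3.
Column 2 already has 1, which forces r4c2 = 3.
Column 3 already has 3; hence r4c3 = 1.
4 is placed in row 1, so r1c1 = 3.
Column 4 now contains 3, leaving r1c4 = 1.
Row 2 already has 3, so r2c1 = 4.
Row 4 already has 3; hence r4c1 = 2.
Filled in: 3 2 4 1 / 4 1 2 3 / 1 4 3 2 / 2 3 1 4.

1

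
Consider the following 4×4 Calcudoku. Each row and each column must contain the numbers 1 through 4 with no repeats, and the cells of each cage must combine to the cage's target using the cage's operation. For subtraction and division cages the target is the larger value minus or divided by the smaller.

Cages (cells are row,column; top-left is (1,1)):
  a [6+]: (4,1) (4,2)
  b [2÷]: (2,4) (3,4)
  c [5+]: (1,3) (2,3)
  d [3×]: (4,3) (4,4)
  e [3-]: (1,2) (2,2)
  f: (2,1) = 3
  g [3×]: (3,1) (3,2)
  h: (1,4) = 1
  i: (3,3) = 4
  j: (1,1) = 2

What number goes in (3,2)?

Cage j is given, so (1,1) = 2.
H is a freebie; hence (1,4) = 1.
Cage f is a single given cell, so (2,1) = 3.
Column 1 already has 3; hence (3,1) = 1.
Row 3 now contains 1, which forces (3,2) = 3.
Cage i is a single given cell, leaving (3,3) = 4.
Row 3 now contains 4, leaving (3,4) = 2.
2 is placed in column 1, leaving (4,1) = 4.
Row 4 now contains 4, so (4,2) = 2.
Column 4 already has 1, leaving (4,4) = 3.
1 is placed in row 1; hence (1,2) = 4.
Column 3 now contains 4, leaving (1,3) = 3.
Cage e's pair has difference 3, leaving (2,2) = 1.
Cage c needs two cells with sum 5, so (2,3) = 2.
2 is placed in column 4, leaving (2,4) = 4.
Row 4 now contains 3; hence (4,3) = 1.
Completed grid: 2 4 3 1 / 3 1 2 4 / 1 3 4 2 / 4 2 1 3.

3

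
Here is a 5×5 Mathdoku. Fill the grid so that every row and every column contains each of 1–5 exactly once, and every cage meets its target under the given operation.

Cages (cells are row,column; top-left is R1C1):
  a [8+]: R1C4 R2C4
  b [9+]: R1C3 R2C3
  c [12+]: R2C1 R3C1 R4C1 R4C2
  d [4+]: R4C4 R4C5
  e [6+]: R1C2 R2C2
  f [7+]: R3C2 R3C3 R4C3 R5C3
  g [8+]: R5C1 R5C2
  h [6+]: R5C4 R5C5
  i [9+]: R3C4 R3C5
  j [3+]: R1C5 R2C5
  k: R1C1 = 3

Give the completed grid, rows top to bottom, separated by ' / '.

Cage k is a single given cell; hence R1C1 = 3.
Row 1 now contains 3, so R1C4 = 5.
Column 4 now contains 5; hence R2C4 = 3.
Cage f has sum 7, leaving R3C2 = 1.
Column 4 now contains 5; hence R3C4 = 4.
Row 3 now contains 4, leaving R3C5 = 5.
Column 4 already has 3, so R4C4 = 1.
1 is placed in row 4, so R4C5 = 3.
Column 1 already has 3, so R5C1 = 5.
Row 5 now contains 5, leaving R5C2 = 3.
Column 4 already has 1, so R5C4 = 2.
Row 1 now contains 5; hence R1C3 = 4.
The 4 cells of cage c must have sum 12, leaving R2C1 = 1.
Cage b's pair has sum 9, so R2C3 = 5.
Row 2 already has 1, leaving R2C5 = 2.
Row 3 already has 5, which forces R3C1 = 2.
Cage f needs sum 7, leaving R3C3 = 3.
The 4 cells of cage c must have sum 12; hence R4C1 = 4.
Cage c has sum 12; hence R4C2 = 5.
Row 4 now contains 3, so R4C3 = 2.
Row 5 already has 2; hence R5C3 = 1.
The two cells of cage h must have sum 6, so R5C5 = 4.
4 is placed in row 1, so R1C2 = 2.
Column 5 now contains 2, which forces R1C5 = 1.
Row 2 now contains 2; hence R2C2 = 4.

3 2 4 5 1 / 1 4 5 3 2 / 2 1 3 4 5 / 4 5 2 1 3 / 5 3 1 2 4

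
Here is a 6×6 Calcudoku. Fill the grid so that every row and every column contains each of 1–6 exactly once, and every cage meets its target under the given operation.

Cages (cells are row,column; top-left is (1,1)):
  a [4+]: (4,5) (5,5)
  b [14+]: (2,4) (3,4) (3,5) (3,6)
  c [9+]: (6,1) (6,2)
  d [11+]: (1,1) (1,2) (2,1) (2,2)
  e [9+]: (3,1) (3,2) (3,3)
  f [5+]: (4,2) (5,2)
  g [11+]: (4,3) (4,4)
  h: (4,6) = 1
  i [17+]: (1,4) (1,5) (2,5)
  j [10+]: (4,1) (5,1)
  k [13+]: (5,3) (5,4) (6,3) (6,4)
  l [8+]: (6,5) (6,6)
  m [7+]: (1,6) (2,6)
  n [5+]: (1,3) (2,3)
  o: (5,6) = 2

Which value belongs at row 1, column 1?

Cage i needs sum 17, which forces (1,4) = 6.
Cage i has sum 17; hence (1,5) = 5.
The 3 cells of cage i must have sum 17, so (2,5) = 6.
6 is placed in column 4, which forces (4,4) = 5.
Cage h is given; hence (4,6) = 1.
Cage o is a single given cell, which forces (5,6) = 2.
5 is placed in row 4, leaving (4,3) = 6.
Row 4 now contains 1, leaving (4,5) = 3.
Cage a's pair has sum 4, leaving (5,5) = 1.
Column 5 now contains 3; hence (6,5) = 2.
Column 5 now contains 2, so (3,5) = 4.
6 is placed in row 4; hence (4,1) = 4.
Cage f needs two cells with sum 5, leaving (4,2) = 2.
Cage j needs two cells with sum 10, which forces (5,1) = 6.
1 is placed in row 5, leaving (5,2) = 3.
Row 5 already has 3, so (5,4) = 4.
The two cells of cage l must have sum 8, so (6,6) = 6.
Column 6 now contains 6, leaving (3,6) = 5.
Row 5 already has 4, so (5,3) = 5.
Cage c needs two cells with sum 9, so (6,1) = 5.
Cage c's pair has sum 9, so (6,2) = 4.
Column 2 already has 4, so (1,2) = 1.
The 4 cells of cage d must have sum 11; hence (2,2) = 5.
The 3 cells of cage e must have sum 9, leaving (3,2) = 6.
In row 2, 1 can only go at (2,3), so (2,3) = 1.
Cage n's pair has sum 5, so (1,3) = 4.
Row 1 now contains 4, which forces (1,6) = 3.
Column 6 already has 3, which forces (2,6) = 4.
Cage e needs sum 9, which forces (3,1) = 1.
Column 3 already has 1, which forces (3,3) = 2.
2 is placed in row 3, so (3,4) = 3.
Column 3 already has 1, which forces (6,3) = 3.
The 4 cells of cage k must have sum 13, leaving (6,4) = 1.
3 is placed in row 1, so (1,1) = 2.
Cage d needs sum 11, so (2,1) = 3.
Column 4 now contains 3, leaving (2,4) = 2.
Filled in: 2 1 4 6 5 3 / 3 5 1 2 6 4 / 1 6 2 3 4 5 / 4 2 6 5 3 1 / 6 3 5 4 1 2 / 5 4 3 1 2 6.

2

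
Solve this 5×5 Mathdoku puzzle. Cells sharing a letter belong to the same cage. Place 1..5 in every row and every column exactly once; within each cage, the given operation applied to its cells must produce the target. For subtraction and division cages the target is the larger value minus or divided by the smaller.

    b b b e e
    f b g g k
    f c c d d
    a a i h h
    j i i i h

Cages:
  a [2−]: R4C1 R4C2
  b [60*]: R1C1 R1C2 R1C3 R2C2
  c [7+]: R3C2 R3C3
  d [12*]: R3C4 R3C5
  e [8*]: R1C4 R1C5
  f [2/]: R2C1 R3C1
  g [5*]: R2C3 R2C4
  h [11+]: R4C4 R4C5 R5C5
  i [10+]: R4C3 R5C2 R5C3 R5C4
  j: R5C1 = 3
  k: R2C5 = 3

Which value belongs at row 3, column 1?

Cage k is a single given cell; hence R2C5 = 3.
3 is placed in column 5, leaving R3C5 = 4.
Cage j is given, leaving R5C1 = 3.
Cage e needs two cells with product 8, which forces R1C4 = 4.
Column 5 already has 4; hence R1C5 = 2.
4 is placed in row 3; hence R3C4 = 3.
Column 4 now contains 4; hence R4C4 = 5.
Row 4 already has 5, which forces R4C5 = 1.
Column 5 now contains 2, leaving R5C5 = 5.
The 4 cells of cage b must have product 60, leaving R2C2 = 4.
Cage g needs two cells with product 5, so R2C3 = 5.
Column 4 already has 5, leaving R2C4 = 1.
5 is placed in column 3; hence R3C3 = 2.
4 is placed in column 2, leaving R4C2 = 2.
Cage i needs sum 10, leaving R4C3 = 3.
2 is placed in column 2, leaving R5C2 = 1.
1 is placed in row 5, so R5C3 = 4.
1 is placed in column 4, leaving R5C4 = 2.
Cage b has product 60; hence R1C1 = 5.
The 4 cells of cage b must have product 60, leaving R1C2 = 3.
3 is placed in column 3, which forces R1C3 = 1.
Row 2 now contains 1, so R2C1 = 2.
Row 3 now contains 2; hence R3C1 = 1.
Row 3 now contains 2, leaving R3C2 = 5.
Row 4 now contains 2, which forces R4C1 = 4.
Completed grid: 5 3 1 4 2 / 2 4 5 1 3 / 1 5 2 3 4 / 4 2 3 5 1 / 3 1 4 2 5.

1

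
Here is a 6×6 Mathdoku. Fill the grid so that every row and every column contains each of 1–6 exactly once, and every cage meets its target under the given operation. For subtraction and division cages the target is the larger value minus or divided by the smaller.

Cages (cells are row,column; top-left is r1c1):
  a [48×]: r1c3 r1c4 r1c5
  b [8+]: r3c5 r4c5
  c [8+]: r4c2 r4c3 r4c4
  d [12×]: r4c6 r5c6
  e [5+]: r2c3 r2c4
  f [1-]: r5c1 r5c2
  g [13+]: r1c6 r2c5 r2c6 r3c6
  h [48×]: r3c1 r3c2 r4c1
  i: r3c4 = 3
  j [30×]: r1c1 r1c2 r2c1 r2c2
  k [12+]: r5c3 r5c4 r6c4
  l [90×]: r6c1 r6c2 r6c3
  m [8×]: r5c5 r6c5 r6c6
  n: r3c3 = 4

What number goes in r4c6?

6

N is a freebie, leaving r3c3 = 4.
Cage i is a single given cell, so r3c4 = 3.
Cage h has product 48; hence r4c1 = 4.
The only place for 1 in row 3 is r3c6.
Row 3 needs a 5, and only r3c5 is open for it.
Cage b's pair has sum 8, which forces r4c5 = 3.
Row 4 needs a 6, and only r4c6 is open for it.
Column 6 now contains 6, leaving r5c6 = 2.
2 is placed in column 6; hence r6c6 = 4.
The 4 cells of cage g must have sum 13, which forces r2c5 = 4.
Cage m has product 8, leaving r5c5 = 1.
The 3 cells of cage m must have product 8, which forces r6c5 = 2.
Cage a has product 48, which forces r1c3 = 2.
The 3 cells of cage a must have product 48; hence r1c4 = 4.
2 is placed in column 5, so r1c5 = 6.
Cage e needs two cells with sum 5, which forces r2c3 = 3.
4 is placed in row 2, which forces r2c4 = 2.
3 is placed in row 2, which forces r2c6 = 5.
Column 6 now contains 5, which forces r1c6 = 3.
Cage c has sum 8, so r4c2 = 2.
The 3 cells of cage k must have sum 12, which forces r6c4 = 1.
Cage h needs product 48; hence r3c1 = 2.
Column 2 already has 2, which forces r3c2 = 6.
Cage c has sum 8, which forces r4c3 = 1.
Column 4 now contains 1, which forces r4c4 = 5.
Column 4 now contains 5, so r5c4 = 6.
The 4 cells of cage j must have product 30; hence r1c1 = 1.
Cage j needs product 30, leaving r1c2 = 5.
Cage j needs product 30, leaving r2c1 = 6.
6 is placed in column 2; hence r2c2 = 1.
Cage f's pair has difference 1, so r5c2 = 4.
Row 5 already has 6, which forces r5c3 = 5.
5 is placed in column 2, so r6c2 = 3.
5 is placed in column 3, leaving r6c3 = 6.
Row 5 already has 5; hence r5c1 = 3.
Row 6 already has 3, leaving r6c1 = 5.
The full grid is 1 5 2 4 6 3 / 6 1 3 2 4 5 / 2 6 4 3 5 1 / 4 2 1 5 3 6 / 3 4 5 6 1 2 / 5 3 6 1 2 4.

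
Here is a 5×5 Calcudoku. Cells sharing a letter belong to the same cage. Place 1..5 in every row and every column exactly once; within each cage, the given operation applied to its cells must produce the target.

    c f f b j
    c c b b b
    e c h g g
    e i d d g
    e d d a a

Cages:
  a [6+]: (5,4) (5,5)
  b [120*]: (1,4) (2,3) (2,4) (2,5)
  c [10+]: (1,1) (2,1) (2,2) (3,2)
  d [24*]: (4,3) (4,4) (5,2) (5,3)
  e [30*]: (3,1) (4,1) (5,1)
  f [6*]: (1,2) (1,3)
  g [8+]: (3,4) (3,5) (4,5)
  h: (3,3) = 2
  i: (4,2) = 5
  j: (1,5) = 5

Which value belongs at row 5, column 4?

5

Cage j is given, leaving (1,5) = 5.
Cage h is given, which forces (3,3) = 2.
Cage i is given, so (4,2) = 5.
The two cells of cage f must have product 6; hence (1,2) = 2.
2 is placed in column 3, leaving (1,3) = 3.
3 is placed in row 1; hence (1,4) = 4.
Row 1 already has 4; hence (1,1) = 1.
The 4 cells of cage b must have product 120, which forces (2,3) = 5.
Cage d has product 24; hence (4,4) = 2.
Cage d needs product 24, leaving (5,2) = 3.
Column 4 already has 2, leaving (5,4) = 5.
Cage c has sum 10, which forces (2,1) = 4.
The 4 cells of cage c must have sum 10, so (2,2) = 1.
Column 4 already has 2; hence (2,4) = 3.
Cage b has product 120; hence (2,5) = 2.
The 3 cells of cage e must have product 30; hence (3,1) = 5.
The 4 cells of cage c must have sum 10, so (3,2) = 4.
Column 4 already has 3, leaving (3,4) = 1.
1 is placed in row 3, so (3,5) = 3.
Row 4 now contains 2, which forces (4,1) = 3.
Row 5 now contains 5; hence (5,1) = 2.
The two cells of cage a must have sum 6, which forces (5,5) = 1.
Cage d has product 24; hence (4,3) = 1.
1 is placed in column 5, leaving (4,5) = 4.
Row 5 already has 1, leaving (5,3) = 4.
Filled in: 1 2 3 4 5 / 4 1 5 3 2 / 5 4 2 1 3 / 3 5 1 2 4 / 2 3 4 5 1.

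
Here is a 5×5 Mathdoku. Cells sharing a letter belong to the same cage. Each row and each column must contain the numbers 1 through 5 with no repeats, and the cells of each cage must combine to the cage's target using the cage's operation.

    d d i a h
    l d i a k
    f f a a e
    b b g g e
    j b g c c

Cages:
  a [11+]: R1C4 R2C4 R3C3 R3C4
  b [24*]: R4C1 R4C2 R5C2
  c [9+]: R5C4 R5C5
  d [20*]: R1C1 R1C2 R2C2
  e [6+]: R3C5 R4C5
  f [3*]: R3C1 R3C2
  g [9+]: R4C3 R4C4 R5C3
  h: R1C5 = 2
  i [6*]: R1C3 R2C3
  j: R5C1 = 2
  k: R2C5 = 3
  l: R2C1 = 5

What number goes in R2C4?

H is a freebie, leaving R1C5 = 2.
L is a freebie, which forces R2C1 = 5.
Cage k is a single given cell, so R2C5 = 3.
Cage j is a single given cell; hence R5C1 = 2.
Cage d has product 20, leaving R1C2 = 5.
Row 1 now contains 2, leaving R1C3 = 3.
Row 2 now contains 3; hence R2C3 = 2.
Cage b needs product 24, so R4C2 = 2.
The only place for 2 in row 3 is R3C4.
The 4 cells of cage a must have sum 11, so R3C3 = 4.
The 3 cells of cage g must have sum 9, leaving R4C4 = 3.
Row 4 now contains 3; hence R4C1 = 4.
The 3 cells of cage b must have product 24; hence R5C2 = 3.
Column 1 already has 4; hence R1C1 = 1.
1 is placed in row 1, leaving R1C4 = 4.
Cage d has product 20; hence R2C2 = 4.
Column 4 already has 4, which forces R2C4 = 1.
The two cells of cage f must have product 3, leaving R3C1 = 3.
Column 2 now contains 3; hence R3C2 = 1.
Row 3 now contains 1, so R3C5 = 5.
5 is placed in column 5, leaving R4C5 = 1.
Column 4 already has 4; hence R5C4 = 5.
5 is placed in column 5; hence R5C5 = 4.
Row 4 now contains 1, so R4C3 = 5.
5 is placed in row 5, which forces R5C3 = 1.
Completed grid: 1 5 3 4 2 / 5 4 2 1 3 / 3 1 4 2 5 / 4 2 5 3 1 / 2 3 1 5 4.

1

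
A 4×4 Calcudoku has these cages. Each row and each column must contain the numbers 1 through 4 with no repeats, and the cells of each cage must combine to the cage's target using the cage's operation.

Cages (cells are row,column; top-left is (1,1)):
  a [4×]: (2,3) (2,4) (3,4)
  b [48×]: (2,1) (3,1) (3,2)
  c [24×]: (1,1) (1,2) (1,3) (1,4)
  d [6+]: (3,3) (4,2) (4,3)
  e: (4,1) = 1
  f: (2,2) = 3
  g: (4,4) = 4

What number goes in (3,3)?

The 3 cells of cage b must have product 48, leaving (2,1) = 4.
F is a freebie, so (2,2) = 3.
4 is placed in row 2; hence (2,4) = 1.
Cage b needs product 48, so (3,1) = 3.
The 3 cells of cage b must have product 48, leaving (3,2) = 4.
Column 4 now contains 1, which forces (3,4) = 2.
E is a freebie, which forces (4,1) = 1.
Row 4 already has 1; hence (4,2) = 2.
Cage g is given, leaving (4,4) = 4.
1 is placed in column 1, which forces (1,1) = 2.
2 is placed in column 2, so (1,2) = 1.
Cage c needs product 24; hence (1,3) = 4.
Column 4 already has 4, so (1,4) = 3.
1 is placed in row 2, so (2,3) = 2.
2 is placed in row 3, so (3,3) = 1.
Row 4 now contains 4, which forces (4,3) = 3.
Filled in: 2 1 4 3 / 4 3 2 1 / 3 4 1 2 / 1 2 3 4.

1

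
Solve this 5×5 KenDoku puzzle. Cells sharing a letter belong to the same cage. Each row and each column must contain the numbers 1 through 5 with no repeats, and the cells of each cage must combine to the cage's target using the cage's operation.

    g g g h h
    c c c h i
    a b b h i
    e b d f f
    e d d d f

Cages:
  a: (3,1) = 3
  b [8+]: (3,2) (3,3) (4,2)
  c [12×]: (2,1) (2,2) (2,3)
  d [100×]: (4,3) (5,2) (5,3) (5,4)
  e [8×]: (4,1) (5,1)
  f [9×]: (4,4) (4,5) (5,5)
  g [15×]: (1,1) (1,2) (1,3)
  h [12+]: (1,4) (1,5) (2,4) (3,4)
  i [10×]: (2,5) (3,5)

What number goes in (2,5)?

2

Cage a is a single given cell, which forces (3,1) = 3.
Cage d needs product 100; hence (4,3) = 5.
Cage f has product 9, which forces (4,4) = 3.
The 3 cells of cage f must have product 9, leaving (4,5) = 1.
Cage f needs product 9, leaving (5,5) = 3.
Cage b has sum 8, leaving (4,2) = 2.
Row 4 already has 2; hence (4,1) = 4.
Cage e's pair has product 8, which forces (5,1) = 2.
4 is placed in column 1, leaving (2,1) = 1.
Column 1 now contains 1; hence (1,1) = 5.
The only place for 2 in column 3 is (3,3).
Cage i needs two cells with product 10, which forces (2,5) = 2.
Cage b needs sum 8, so (3,2) = 4.
Row 3 now contains 2, which forces (3,5) = 5.
The 4 cells of cage h must have sum 12, which forces (1,4) = 2.
Column 5 already has 2, leaving (1,5) = 4.
4 is placed in column 2, which forces (2,2) = 3.
Cage c needs product 12, which forces (2,3) = 4.
The 4 cells of cage h must have sum 12, which forces (2,4) = 5.
Row 3 already has 5, which forces (3,4) = 1.
4 is placed in column 3; hence (5,3) = 1.
1 is placed in column 4, leaving (5,4) = 4.
Column 2 already has 3, leaving (1,2) = 1.
Column 3 now contains 1, leaving (1,3) = 3.
Row 5 now contains 1, leaving (5,2) = 5.
Filled in: 5 1 3 2 4 / 1 3 4 5 2 / 3 4 2 1 5 / 4 2 5 3 1 / 2 5 1 4 3.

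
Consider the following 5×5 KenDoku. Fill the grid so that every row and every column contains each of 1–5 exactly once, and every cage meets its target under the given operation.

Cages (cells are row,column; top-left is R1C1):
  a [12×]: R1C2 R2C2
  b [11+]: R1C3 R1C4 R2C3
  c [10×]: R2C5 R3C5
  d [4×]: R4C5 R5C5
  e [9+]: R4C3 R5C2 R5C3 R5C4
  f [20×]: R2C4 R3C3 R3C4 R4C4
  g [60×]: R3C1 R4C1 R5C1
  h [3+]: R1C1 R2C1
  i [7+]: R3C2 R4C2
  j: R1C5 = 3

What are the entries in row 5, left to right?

5 1 2 3 4

Cage j is a single given cell, leaving R1C5 = 3.
3 is placed in row 1, so R1C2 = 4.
Cage a's pair has product 12, leaving R2C2 = 3.
The only place for 3 in row 3 is R3C1.
Row 3 needs a 4, and only R3C4 is open for it.
The 4 cells of cage f must have product 20, leaving R3C3 = 1.
Cage b has sum 11, leaving R2C3 = 4.
Column 3 now contains 4, so R5C3 = 2.
2 is placed in column 3, which forces R1C3 = 5.
Cage b needs sum 11, which forces R1C4 = 2.
2 is placed in column 3, which forces R4C3 = 3.
Row 5 already has 2, which forces R5C2 = 1.
Cage e needs sum 9, leaving R5C4 = 3.
1 is placed in row 5, so R5C5 = 4.
2 is placed in row 1; hence R1C1 = 1.
Cage h's pair has sum 3, which forces R2C1 = 2.
Row 2 already has 2, so R2C5 = 5.
5 is placed in column 5, which forces R3C5 = 2.
Cage g needs product 60, so R4C1 = 4.
4 is placed in column 5, so R4C5 = 1.
4 is placed in row 5, leaving R5C1 = 5.
5 is placed in row 2, which forces R2C4 = 1.
Row 3 now contains 2, leaving R3C2 = 5.
The two cells of cage i must have sum 7, so R4C2 = 2.
1 is placed in row 4, so R4C4 = 5.
The full grid is 1 4 5 2 3 / 2 3 4 1 5 / 3 5 1 4 2 / 4 2 3 5 1 / 5 1 2 3 4.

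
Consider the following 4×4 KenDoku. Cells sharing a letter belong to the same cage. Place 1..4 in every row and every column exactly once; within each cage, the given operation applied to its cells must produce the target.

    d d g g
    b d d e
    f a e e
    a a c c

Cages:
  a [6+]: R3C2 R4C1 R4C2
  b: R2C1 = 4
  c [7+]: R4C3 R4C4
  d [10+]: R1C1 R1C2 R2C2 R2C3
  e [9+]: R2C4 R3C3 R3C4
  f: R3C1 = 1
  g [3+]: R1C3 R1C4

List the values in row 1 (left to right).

Cage b is given, which forces R2C1 = 4.
Cage f is a single given cell, leaving R3C1 = 1.
The 3 cells of cage a must have sum 6, so R4C2 = 1.
The only place for 4 in row 1 is R1C2.
The 4 cells of cage d must have sum 10, leaving R2C3 = 1.
Column 3 now contains 1, so R1C3 = 2.
Cage g's pair has sum 3, leaving R1C4 = 1.
2 is placed in row 1, leaving R1C1 = 3.
The 4 cells of cage d must have sum 10; hence R2C2 = 2.
Row 2 now contains 2; hence R2C4 = 3.
2 is placed in column 2; hence R3C2 = 3.
3 is placed in row 3, so R3C3 = 4.
4 is placed in row 3; hence R3C4 = 2.
3 is placed in column 1, which forces R4C1 = 2.
4 is placed in column 3, so R4C3 = 3.
3 is placed in column 4, leaving R4C4 = 4.
Filled in: 3 4 2 1 / 4 2 1 3 / 1 3 4 2 / 2 1 3 4.

3 4 2 1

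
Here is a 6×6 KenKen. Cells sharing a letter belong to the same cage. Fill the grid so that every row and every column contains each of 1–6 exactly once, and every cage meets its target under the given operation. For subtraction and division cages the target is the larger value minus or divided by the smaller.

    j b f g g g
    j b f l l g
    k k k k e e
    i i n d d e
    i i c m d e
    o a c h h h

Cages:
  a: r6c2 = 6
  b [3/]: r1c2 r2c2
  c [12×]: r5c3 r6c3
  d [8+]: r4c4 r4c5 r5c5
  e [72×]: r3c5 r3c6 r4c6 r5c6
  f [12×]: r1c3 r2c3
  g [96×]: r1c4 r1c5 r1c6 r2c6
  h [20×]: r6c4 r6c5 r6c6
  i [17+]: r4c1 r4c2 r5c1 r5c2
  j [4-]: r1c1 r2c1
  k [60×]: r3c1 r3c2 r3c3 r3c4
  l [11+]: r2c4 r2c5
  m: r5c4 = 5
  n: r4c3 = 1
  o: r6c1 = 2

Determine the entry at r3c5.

N is a freebie, which forces r4c3 = 1.
Cage m is a single given cell; hence r5c4 = 5.
Cage o is a single given cell, leaving r6c1 = 2.
A is a freebie, which forces r6c2 = 6.
5 is placed in column 4; hence r2c4 = 6.
The two cells of cage l must have sum 11, leaving r2c5 = 5.
The two cells of cage j must have difference 4; hence r1c1 = 5.
Row 2 now contains 5, leaving r2c1 = 1.
1 is placed in row 2, so r2c2 = 3.
The 3 cells of cage h must have product 20, leaving r6c6 = 5.
Column 2 now contains 3; hence r1c2 = 1.
The 4 cells of cage i must have sum 17; hence r4c2 = 5.
Cage i needs sum 17, which forces r5c2 = 2.
Cage k has product 60, which forces r3c1 = 3.
Column 2 already has 2, leaving r3c2 = 4.
Cage k needs product 60, which forces r3c3 = 5.
Cage k needs product 60; hence r3c4 = 1.
1 is placed in column 4, which forces r6c4 = 4.
Row 6 already has 4, which forces r6c5 = 1.
Column 4 now contains 4, so r4c4 = 3.
The 3 cells of cage d must have sum 8, leaving r4c5 = 2.
Row 4 already has 2, which forces r4c6 = 6.
Cage c's pair has product 12, leaving r5c3 = 4.
1 is placed in column 5, which forces r5c5 = 3.
3 is placed in row 5, leaving r5c6 = 1.
Row 6 already has 4, which forces r6c3 = 3.
Column 3 already has 3, which forces r1c3 = 6.
Column 4 already has 3; hence r1c4 = 2.
Row 1 now contains 6; hence r1c5 = 4.
Row 1 already has 4, which forces r1c6 = 3.
Column 3 already has 4; hence r2c3 = 2.
Row 2 now contains 2, so r2c6 = 4.
Column 5 now contains 2; hence r3c5 = 6.
Column 6 already has 6; hence r3c6 = 2.
Row 4 now contains 6, leaving r4c1 = 4.
Row 5 already has 4, leaving r5c1 = 6.
Filled in: 5 1 6 2 4 3 / 1 3 2 6 5 4 / 3 4 5 1 6 2 / 4 5 1 3 2 6 / 6 2 4 5 3 1 / 2 6 3 4 1 5.

6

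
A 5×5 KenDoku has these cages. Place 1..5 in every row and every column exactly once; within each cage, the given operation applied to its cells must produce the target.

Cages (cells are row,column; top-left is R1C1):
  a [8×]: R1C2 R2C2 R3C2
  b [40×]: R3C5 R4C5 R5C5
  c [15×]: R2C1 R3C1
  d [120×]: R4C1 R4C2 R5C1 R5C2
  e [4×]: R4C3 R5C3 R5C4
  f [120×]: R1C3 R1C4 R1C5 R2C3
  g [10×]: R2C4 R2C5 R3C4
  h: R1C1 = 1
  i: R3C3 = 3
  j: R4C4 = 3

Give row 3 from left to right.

5 1 3 2 4

H is a freebie, leaving R1C1 = 1.
Cage i is given, so R3C3 = 3.
Cage j is given, so R4C4 = 3.
Cage f has product 120, so R1C5 = 3.
Cage c needs two cells with product 15, leaving R2C1 = 3.
Row 3 now contains 3; hence R3C1 = 5.
Cage d needs product 120; hence R4C2 = 5.
Cage d needs product 120, so R5C2 = 3.
Cage b needs product 40, leaving R5C5 = 5.
Cage g needs product 10, which forces R2C4 = 5.
Cage f has product 120, so R1C3 = 5.
Row 4 needs a 1, and only R4C3 is open for it.
Column 3 now contains 1, leaving R5C3 = 4.
Cage e has product 4; hence R5C4 = 1.
Cage f needs product 120, so R1C4 = 4.
Column 3 already has 4, leaving R2C3 = 2.
The 3 cells of cage g must have product 10, so R2C5 = 1.
1 is placed in column 4, which forces R3C4 = 2.
Row 3 now contains 2; hence R3C5 = 4.
Cage d needs product 120, leaving R4C1 = 4.
Column 5 already has 4, which forces R4C5 = 2.
Row 5 now contains 4; hence R5C1 = 2.
Row 1 now contains 4, which forces R1C2 = 2.
1 is placed in row 2, so R2C2 = 4.
Row 3 already has 4, which forces R3C2 = 1.
Filled in: 1 2 5 4 3 / 3 4 2 5 1 / 5 1 3 2 4 / 4 5 1 3 2 / 2 3 4 1 5.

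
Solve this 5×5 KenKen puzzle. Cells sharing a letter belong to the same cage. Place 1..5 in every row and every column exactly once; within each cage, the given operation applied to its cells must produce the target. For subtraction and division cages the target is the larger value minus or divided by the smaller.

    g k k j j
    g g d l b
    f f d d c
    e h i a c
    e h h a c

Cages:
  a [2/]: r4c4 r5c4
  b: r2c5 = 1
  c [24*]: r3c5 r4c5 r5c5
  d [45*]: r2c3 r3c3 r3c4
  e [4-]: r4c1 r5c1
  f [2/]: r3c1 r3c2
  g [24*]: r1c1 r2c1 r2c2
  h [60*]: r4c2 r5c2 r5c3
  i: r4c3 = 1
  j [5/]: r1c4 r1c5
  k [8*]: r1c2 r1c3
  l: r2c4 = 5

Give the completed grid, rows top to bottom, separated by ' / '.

3 4 2 1 5 / 4 2 3 5 1 / 2 1 5 3 4 / 5 3 1 4 2 / 1 5 4 2 3

The 3 cells of cage d must have product 45, which forces r2c3 = 3.
Cage l is given, which forces r2c4 = 5.
Cage b is a single given cell, which forces r2c5 = 1.
Cage d needs product 45; hence r3c3 = 5.
The 3 cells of cage d must have product 45, so r3c4 = 3.
Cage i is a single given cell, so r4c3 = 1.
5 is placed in column 3, which forces r5c3 = 4.
The 3 cells of cage g must have product 24, leaving r1c1 = 3.
Cage k's pair has product 8; hence r1c2 = 4.
Column 3 now contains 4, so r1c3 = 2.
Column 4 already has 5; hence r1c4 = 1.
Column 5 already has 1; hence r1c5 = 5.
Column 2 now contains 4, which forces r2c2 = 2.
Column 2 now contains 2; hence r3c2 = 1.
Row 4 now contains 1, leaving r4c1 = 5.
Row 4 now contains 5, so r4c2 = 3.
Cage e's pair has difference 4, so r5c1 = 1.
3 is placed in column 2; hence r5c2 = 5.
Column 4 already has 1, so r5c4 = 2.
2 is placed in row 5, leaving r5c5 = 3.
Row 2 now contains 2, so r2c1 = 4.
Cage f's pair has quotient 2, which forces r3c1 = 2.
2 is placed in row 3, leaving r3c5 = 4.
Column 4 already has 2; hence r4c4 = 4.
Column 5 now contains 4, so r4c5 = 2.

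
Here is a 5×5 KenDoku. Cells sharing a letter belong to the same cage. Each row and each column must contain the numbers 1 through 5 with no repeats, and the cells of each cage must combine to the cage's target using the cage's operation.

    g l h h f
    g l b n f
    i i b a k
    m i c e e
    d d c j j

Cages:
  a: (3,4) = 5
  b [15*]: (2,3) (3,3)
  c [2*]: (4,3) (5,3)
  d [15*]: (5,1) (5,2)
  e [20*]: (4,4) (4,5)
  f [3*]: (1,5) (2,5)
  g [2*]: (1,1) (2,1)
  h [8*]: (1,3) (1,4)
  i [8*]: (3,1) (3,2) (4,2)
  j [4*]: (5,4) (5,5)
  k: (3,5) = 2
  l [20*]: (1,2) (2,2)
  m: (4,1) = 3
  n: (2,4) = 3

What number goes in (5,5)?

Cage n is given, which forces (2,4) = 3.
Row 2 already has 3, which forces (2,5) = 1.
Cage a is a single given cell, which forces (3,4) = 5.
Cage k is given, which forces (3,5) = 2.
Cage m is given, leaving (4,1) = 3.
Column 4 already has 5, so (4,4) = 4.
Row 4 already has 4, leaving (4,5) = 5.
Column 1 already has 3, which forces (5,1) = 5.
Row 5 now contains 5, leaving (5,2) = 3.
4 is placed in column 4; hence (5,4) = 1.
Column 5 already has 1, leaving (5,5) = 4.
The two cells of cage g must have product 2; hence (1,1) = 1.
The two cells of cage h must have product 8, so (1,3) = 4.
4 is placed in column 4; hence (1,4) = 2.
Column 5 already has 1; hence (1,5) = 3.
1 is placed in row 2, which forces (2,1) = 2.
Row 2 already has 3; hence (2,3) = 5.
Column 1 now contains 1, which forces (3,1) = 4.
Row 3 already has 4, leaving (3,2) = 1.
Row 3 now contains 5, leaving (3,3) = 3.
The 3 cells of cage i must have product 8; hence (4,2) = 2.
The two cells of cage c must have product 2, which forces (4,3) = 1.
Row 5 now contains 1, so (5,3) = 2.
Row 1 already has 4, which forces (1,2) = 5.
Row 2 now contains 5, which forces (2,2) = 4.
The full grid is 1 5 4 2 3 / 2 4 5 3 1 / 4 1 3 5 2 / 3 2 1 4 5 / 5 3 2 1 4.

4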